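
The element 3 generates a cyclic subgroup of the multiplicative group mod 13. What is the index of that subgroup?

4

The order of 3 must divide φ(13) = 13 − 1 = 12 = 2^2 · 3.
Divisors of 12: 1, 2, 3, 4, 6, 12.
Test each divisor d:
3^1 ≡ 3 (mod 13)
3^2 ≡ 9 (mod 13)
3^3 ≡ 1 (mod 13) ✓
Thus |⟨3⟩| = ord(3) = 3.
Index = |(Z/13Z)^×| / |⟨3⟩| = 12 / 3 = 4.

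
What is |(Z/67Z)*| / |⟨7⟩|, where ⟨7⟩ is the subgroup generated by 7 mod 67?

ord(7) | φ(67) = 67 − 1 = 66 = 2 · 3 · 11.
Divisors of 66: 1, 2, 3, 6, 11, 22, 33, 66.
Test each divisor d:
7^1 ≡ 7 (mod 67)
7^2 ≡ 49 (mod 67)
7^3 ≡ 8 (mod 67)
7^6 ≡ 64 (mod 67)
7^11 ≡ 30 (mod 67)
7^22 ≡ 29 (mod 67)
7^33 ≡ 66 (mod 67)
7^66 ≡ 1 (mod 67) ✓
Thus |⟨7⟩| = ord(7) = 66.
The index is φ(67) / ord(7) = 66 / 66 = 1.

1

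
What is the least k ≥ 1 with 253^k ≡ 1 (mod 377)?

84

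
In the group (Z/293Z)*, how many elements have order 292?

144

φ(293) = 293 − 1 = 292 = 2^2 · 73.
In a cyclic group of order 292, there are φ(d) elements of order d for each divisor d of 292, and zero for non-divisors.
292 = 2^2 · 73 divides 292, and φ(292) = 144.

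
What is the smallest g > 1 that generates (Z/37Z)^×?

2

φ(37) = 37 − 1 = 36 = 2^2 · 3^2.
g is a primitive root iff g^(36/q) ≢ 1 (mod 37) for each prime q ∈ {2, 3}.
g = 2: 2^18 ≡ 36; 2^12 ≡ 26 — none is 1, so 2 is a primitive root.
Hence the least primitive root of 37 is 2.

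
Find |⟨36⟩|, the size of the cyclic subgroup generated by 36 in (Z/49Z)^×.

7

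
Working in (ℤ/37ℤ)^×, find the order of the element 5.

36

ord(5) | φ(37) = 37 − 1 = 36 = 2^2 · 3^2.
Divisors of 36: 1, 2, 3, 4, 6, 9, 12, 18, 36.
Compute 5^d (mod 37) for the divisors d until we hit 1:
5^1 ≡ 5
5^2 ≡ 25
5^3 ≡ 14
5^4 ≡ 33
5^6 ≡ 11
5^9 ≡ 6
5^12 ≡ 10
5^18 ≡ 36
5^36 ≡ 1
Therefore the multiplicative order of 5 modulo 37 is 36.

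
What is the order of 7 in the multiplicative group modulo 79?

78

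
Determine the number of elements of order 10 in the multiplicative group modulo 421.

4

φ(421) = 421 − 1 = 420 = 2^2 · 3 · 5 · 7.
(Z/421Z)^× is cyclic (|G| = 420); a cyclic group of order m has exactly φ(d) elements of each order d | m, and none otherwise.
10 = 2 · 5 divides 420, and φ(10) = 4.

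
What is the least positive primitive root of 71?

7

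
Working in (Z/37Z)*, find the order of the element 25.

18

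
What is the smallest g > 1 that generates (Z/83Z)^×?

2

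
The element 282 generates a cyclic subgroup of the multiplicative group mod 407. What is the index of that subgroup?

Since 282 ∈ (Z/407Z)^×, its order divides φ(407) = φ(11·37) = (11−1)·(37−1) = 10·36 = 360 = 2^3 · 3^2 · 5.
Divisors of 360: 1, 2, 3, 4, 5, 6, 8, 9, 10, 12, 15, 18, 20, 24, 30, 36, 40, 45, 60, 72, 90, 120, 180, 360.
Compute 282^d (mod 407) for the divisors d until we hit 1:
282^1 ≡ 282 (mod 407)
282^2 ≡ 159 (mod 407)
282^3 ≡ 68 (mod 407)
282^4 ≡ 47 (mod 407)
282^5 ≡ 230 (mod 407)
282^6 ≡ 147 (mod 407)
282^8 ≡ 174 (mod 407)
282^9 ≡ 228 (mod 407)
282^10 ≡ 397 (mod 407)
282^12 ≡ 38 (mod 407)
282^15 ≡ 142 (mod 407)
282^18 ≡ 295 (mod 407)
282^20 ≡ 100 (mod 407)
282^24 ≡ 223 (mod 407)
282^30 ≡ 221 (mod 407)
282^36 ≡ 334 (mod 407)
282^40 ≡ 232 (mod 407)
282^45 ≡ 43 (mod 407)
282^60 ≡ 1 (mod 407) ✓
The order of 282 is 60, so the subgroup it generates has 60 elements.
[(Z/407Z)^× : ⟨282⟩] = 360/60 = 6.

6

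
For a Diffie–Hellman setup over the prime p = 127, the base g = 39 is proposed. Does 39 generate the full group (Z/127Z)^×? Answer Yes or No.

Yes

φ(127) = 127 − 1 = 126 = 2 · 3^2 · 7.
39 is a primitive root mod 127 iff 39^(φ(127)/q) ≢ 1 for every prime q | φ(127), i.e. q ∈ {2, 3, 7}.
39^63 ≡ 126 (mod 127)  [q = 2: ≢ 1 ✓]
39^42 ≡ 19 (mod 127)  [q = 3: ≢ 1 ✓]
39^18 ≡ 2 (mod 127)  [q = 7: ≢ 1 ✓]
None equal 1, so ord_127(39) = 126: 39 is a primitive root.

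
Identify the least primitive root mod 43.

φ(43) = 43 − 1 = 42 = 2 · 3 · 7.
Test candidates g = 2, 3, … against the prime factors q ∈ {2, 3, 7} of φ(43): g is a generator iff g^(42/q) ≢ 1 for every such q.
g = 2: 2^21 ≡ 42; 2^14 ≡ 1 — hits 1, so not a primitive root.
g = 3: 3^21 ≡ 42; 3^14 ≡ 36; 3^6 ≡ 41 — none is 1, so 3 is a primitive root.
Hence the least primitive root of 43 is 3.

3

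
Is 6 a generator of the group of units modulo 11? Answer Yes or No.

Yes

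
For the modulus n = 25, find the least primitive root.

φ(25) = φ(5^2) = 5·(5−1) = 20 = 2^2 · 5.
g is a primitive root iff g^(20/q) ≢ 1 (mod 25) for each prime q ∈ {2, 5}.
g = 2: 2^10 ≡ 24; 2^4 ≡ 16 — none is 1, so 2 is a primitive root.
The smallest primitive root modulo 25 is 2.

2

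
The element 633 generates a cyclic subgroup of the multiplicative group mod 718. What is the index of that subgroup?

1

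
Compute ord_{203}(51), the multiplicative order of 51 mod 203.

Since 51 ∈ (Z/203Z)^×, its order divides φ(203) = φ(7·29) = (7−1)·(29−1) = 6·28 = 168 = 2^3 · 3 · 7.
Divisors of 168: 1, 2, 3, 4, 6, 7, 8, 12, 14, 21, 24, 28, 42, 56, 84, 168.
Evaluate successive powers at the divisors of 168:
51^1 ≡ 51 (mod 203)
51^2 ≡ 165 (mod 203)
51^3 ≡ 92 (mod 203)
51^4 ≡ 23 (mod 203)
51^6 ≡ 141 (mod 203)
51^7 ≡ 86 (mod 203)
51^8 ≡ 123 (mod 203)
51^12 ≡ 190 (mod 203)
51^14 ≡ 88 (mod 203)
51^21 ≡ 57 (mod 203)
51^24 ≡ 169 (mod 203)
51^28 ≡ 30 (mod 203)
51^42 ≡ 1 (mod 203) ✓
So ord_203(51) = 42.

42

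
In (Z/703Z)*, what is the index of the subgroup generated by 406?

108

By Lagrange's theorem, ord_703(406) divides φ(703) = φ(19·37) = (19−1)·(37−1) = 18·36 = 648 = 2^3 · 3^4.
Divisors of 648: 1, 2, 3, 4, 6, 8, 9, 12, 18, 24, 27, 36, 54, 72, 81, 108, 162, 216, 324, 648.
Check 406^d mod 703 for each divisor in increasing order:
406^1 ≡ 406 (mod 703)
406^2 ≡ 334 (mod 703)
406^3 ≡ 628 (mod 703)
406^4 ≡ 482 (mod 703)
406^6 ≡ 1 (mod 703) ✓
The order of 406 is 6, so the subgroup it generates has 6 elements.
The index is φ(703) / ord(406) = 648 / 6 = 108.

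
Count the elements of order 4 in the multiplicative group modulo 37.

2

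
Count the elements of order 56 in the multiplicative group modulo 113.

φ(113) = 113 − 1 = 112 = 2^4 · 7.
In a cyclic group of order 112, there are φ(d) elements of order d for each divisor d of 112, and zero for non-divisors.
56 = 2^3 · 7 divides 112, and φ(56) = 24.

24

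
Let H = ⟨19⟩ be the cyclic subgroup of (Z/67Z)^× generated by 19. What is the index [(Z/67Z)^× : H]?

Since 19 ∈ (Z/67Z)^×, its order divides φ(67) = 67 − 1 = 66 = 2 · 3 · 11.
Divisors of 66: 1, 2, 3, 6, 11, 22, 33, 66.
Test each divisor d:
19^1 ≡ 19 (mod 67)
19^2 ≡ 26 (mod 67)
19^3 ≡ 25 (mod 67)
19^6 ≡ 22 (mod 67)
19^11 ≡ 29 (mod 67)
19^22 ≡ 37 (mod 67)
19^33 ≡ 1 (mod 67) ✓
So ord_67(19) = 33, hence |⟨19⟩| = 33.
[(Z/67Z)^× : ⟨19⟩] = 66/33 = 2.

2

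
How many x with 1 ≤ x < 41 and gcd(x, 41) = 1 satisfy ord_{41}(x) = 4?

2

φ(41) = 41 − 1 = 40 = 2^3 · 5.
Since (Z/41Z)^× is cyclic of order 40, the number of elements of order d is φ(d) when d | 40 and 0 otherwise.
4 = 2^2 divides 40, and φ(4) = 2.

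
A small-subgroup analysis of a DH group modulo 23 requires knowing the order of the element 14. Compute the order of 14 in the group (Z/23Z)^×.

22

By Lagrange's theorem, ord_23(14) divides φ(23) = 23 − 1 = 22 = 2 · 11.
Divisors of 22: 1, 2, 11, 22.
Compute 14^d (mod 23) for the divisors d until we hit 1:
14^1 ≡ 14
14^2 ≡ 12
14^11 ≡ 22
14^22 ≡ 1
So ord_23(14) = 22.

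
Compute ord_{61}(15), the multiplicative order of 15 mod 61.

15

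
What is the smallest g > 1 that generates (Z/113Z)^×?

3

φ(113) = 113 − 1 = 112 = 2^4 · 7.
g is a primitive root iff g^(112/q) ≢ 1 (mod 113) for each prime q ∈ {2, 7}.
g = 2: 2^56 ≡ 1 — hits 1, so not a primitive root.
g = 3: 3^56 ≡ 112; 3^16 ≡ 49 — none is 1, so 3 is a primitive root.
So 3 is the smallest generator of (Z/113Z)^×.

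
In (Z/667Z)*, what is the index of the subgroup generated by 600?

8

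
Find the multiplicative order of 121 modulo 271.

ord(121) | φ(271) = 271 − 1 = 270 = 2 · 3^3 · 5.
Divisors of 270: 1, 2, 3, 5, 6, 9, 10, 15, 18, 27, 30, 45, 54, 90, 135, 270.
Evaluate successive powers at the divisors of 270:
121^1 ≡ 121 (mod 271)
121^2 ≡ 7 (mod 271)
121^3 ≡ 34 (mod 271)
121^5 ≡ 238 (mod 271)
121^6 ≡ 72 (mod 271)
121^9 ≡ 9 (mod 271)
121^10 ≡ 5 (mod 271)
121^15 ≡ 106 (mod 271)
121^18 ≡ 81 (mod 271)
121^27 ≡ 187 (mod 271)
121^30 ≡ 125 (mod 271)
121^45 ≡ 242 (mod 271)
121^54 ≡ 10 (mod 271)
121^90 ≡ 28 (mod 271)
121^135 ≡ 1 (mod 271) ✓
The smallest such exponent is 135, so the order of 121 is 135.

135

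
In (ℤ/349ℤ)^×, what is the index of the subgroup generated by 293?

By Lagrange's theorem, ord_349(293) divides φ(349) = 349 − 1 = 348 = 2^2 · 3 · 29.
Divisors of 348: 1, 2, 3, 4, 6, 12, 29, 58, 87, 116, 174, 348.
Evaluate successive powers at the divisors of 348:
293^1 ≡ 293 (mod 349)
293^2 ≡ 344 (mod 349)
293^3 ≡ 280 (mod 349)
293^4 ≡ 25 (mod 349)
293^6 ≡ 224 (mod 349)
293^12 ≡ 269 (mod 349)
293^29 ≡ 226 (mod 349)
293^58 ≡ 122 (mod 349)
293^87 ≡ 1 (mod 349) ✓
The order of 293 is 87, so the subgroup it generates has 87 elements.
The index is φ(349) / ord(293) = 348 / 87 = 4.

4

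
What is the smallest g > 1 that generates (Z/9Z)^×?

2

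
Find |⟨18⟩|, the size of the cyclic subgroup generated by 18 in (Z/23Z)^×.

The order of 18 must divide φ(23) = 23 − 1 = 22 = 2 · 11.
Divisors of 22: 1, 2, 11, 22.
Check 18^d mod 23 for each divisor in increasing order:
18^1 ≡ 18
18^2 ≡ 2
18^11 ≡ 1
The smallest such exponent is 11, so the order of 18 is 11.

11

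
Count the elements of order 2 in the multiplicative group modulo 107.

1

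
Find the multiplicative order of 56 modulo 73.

24

ord(56) | φ(73) = 73 − 1 = 72 = 2^3 · 3^2.
Divisors of 72: 1, 2, 3, 4, 6, 8, 9, 12, 18, 24, 36, 72.
Evaluate successive powers at the divisors of 72:
56^1 ≡ 56 (mod 73)
56^2 ≡ 70 (mod 73)
56^3 ≡ 51 (mod 73)
56^4 ≡ 9 (mod 73)
56^6 ≡ 46 (mod 73)
56^8 ≡ 8 (mod 73)
56^9 ≡ 10 (mod 73)
56^12 ≡ 72 (mod 73)
56^18 ≡ 27 (mod 73)
56^24 ≡ 1 (mod 73) ✓
The smallest such exponent is 24, so the order of 56 is 24.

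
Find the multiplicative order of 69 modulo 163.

81

Since 69 ∈ (Z/163Z)^×, its order divides φ(163) = 163 − 1 = 162 = 2 · 3^4.
Divisors of 162: 1, 2, 3, 6, 9, 18, 27, 54, 81, 162.
Test each divisor d:
69^1 ≡ 69 (mod 163)
69^2 ≡ 34 (mod 163)
69^3 ≡ 64 (mod 163)
69^6 ≡ 21 (mod 163)
69^9 ≡ 40 (mod 163)
69^18 ≡ 133 (mod 163)
69^27 ≡ 104 (mod 163)
69^54 ≡ 58 (mod 163)
69^81 ≡ 1 (mod 163) ✓
So ord_163(69) = 81.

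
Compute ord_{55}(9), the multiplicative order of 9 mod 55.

10

By Lagrange's theorem, ord_55(9) divides φ(55) = φ(5·11) = (5−1)·(11−1) = 4·10 = 40 = 2^3 · 5.
Divisors of 40: 1, 2, 4, 5, 8, 10, 20, 40.
Check 9^d mod 55 for each divisor in increasing order:
9^1 ≡ 9 (mod 55)
9^2 ≡ 26 (mod 55)
9^4 ≡ 16 (mod 55)
9^5 ≡ 34 (mod 55)
9^8 ≡ 36 (mod 55)
9^10 ≡ 1 (mod 55) ✓
Therefore the multiplicative order of 9 modulo 55 is 10.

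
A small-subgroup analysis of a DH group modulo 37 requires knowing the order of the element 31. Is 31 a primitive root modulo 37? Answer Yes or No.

No

φ(37) = 37 − 1 = 36 = 2^2 · 3^2.
It suffices to check that the order of 31 is not a proper divisor of 36: compute 31^(36/q) for q ∈ {2, 3}.
31^18 ≡ 36 (mod 37)  [q = 2: ≢ 1 ✓]
31^12 ≡ 1 (mod 37)  [q = 3: ≡ 1 ✗]
31^12 ≡ 1 shows ord(31) | 12, strictly less than φ(37); not a primitive root.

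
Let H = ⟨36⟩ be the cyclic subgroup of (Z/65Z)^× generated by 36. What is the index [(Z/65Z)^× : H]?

8

Since 36 ∈ (Z/65Z)^×, its order divides φ(65) = φ(5·13) = (5−1)·(13−1) = 4·12 = 48 = 2^4 · 3.
Divisors of 48: 1, 2, 3, 4, 6, 8, 12, 16, 24, 48.
Check 36^d mod 65 for each divisor in increasing order:
36^1 ≡ 36 (mod 65)
36^2 ≡ 61 (mod 65)
36^3 ≡ 51 (mod 65)
36^4 ≡ 16 (mod 65)
36^6 ≡ 1 (mod 65) ✓
The order of 36 is 6, so the subgroup it generates has 6 elements.
The index is φ(65) / ord(36) = 48 / 6 = 8.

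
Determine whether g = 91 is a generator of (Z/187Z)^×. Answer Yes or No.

No

187 = 11 · 17 is a product of two distinct odd primes, so (Z/187Z)^× ≅ (Z/11Z)^× × (Z/17Z)^× is not cyclic.
No primitive root modulo 187 exists; in particular 91 is not one.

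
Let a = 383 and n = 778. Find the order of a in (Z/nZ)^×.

194

Since 383 ∈ (Z/778Z)^×, its order divides φ(778) = φ(2)·φ(389) = 1·388 = 388 = 2^2 · 97.
Divisors of 388: 1, 2, 4, 97, 194, 388.
Check 383^d mod 778 for each divisor in increasing order:
383^1 ≡ 383
383^2 ≡ 425
383^4 ≡ 129
383^97 ≡ 777
383^194 ≡ 1
The smallest such exponent is 194, so the order of 383 is 194.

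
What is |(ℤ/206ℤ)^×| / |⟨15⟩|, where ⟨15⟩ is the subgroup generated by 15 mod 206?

ord(15) | φ(206) = φ(2)·φ(103) = 1·102 = 102 = 2 · 3 · 17.
Divisors of 102: 1, 2, 3, 6, 17, 34, 51, 102.
Test each divisor d:
15^1 ≡ 15
15^2 ≡ 19
15^3 ≡ 79
15^6 ≡ 61
15^17 ≡ 149
15^34 ≡ 159
15^51 ≡ 1
Thus |⟨15⟩| = ord(15) = 51.
[(Z/206Z)^× : ⟨15⟩] = 102/51 = 2.

2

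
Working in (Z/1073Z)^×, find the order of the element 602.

42

ord(602) | φ(1073) = φ(29·37) = (29−1)·(37−1) = 28·36 = 1008 = 2^4 · 3^2 · 7.
Divisors of 1008: 1, 2, 3, 4, 6, 7, 8, 9, 12, 14, 16, 18, 21, 24, 28, 36, 42, 48, 56, 63, 72, 84, 112, 126, 144, 168, 252, 336, 504, 1008.
Check 602^d mod 1073 for each divisor in increasing order:
602^1 ≡ 602 (mod 1073)
602^2 ≡ 803 (mod 1073)
602^3 ≡ 556 (mod 1073)
602^4 ≡ 1009 (mod 1073)
602^6 ≡ 112 (mod 1073)
602^7 ≡ 898 (mod 1073)
602^8 ≡ 877 (mod 1073)
602^9 ≡ 38 (mod 1073)
602^12 ≡ 741 (mod 1073)
602^14 ≡ 581 (mod 1073)
602^16 ≡ 861 (mod 1073)
602^18 ≡ 371 (mod 1073)
602^21 ≡ 260 (mod 1073)
602^24 ≡ 778 (mod 1073)
602^28 ≡ 639 (mod 1073)
602^36 ≡ 297 (mod 1073)
602^42 ≡ 1 (mod 1073) ✓
The smallest such exponent is 42, so the order of 602 is 42.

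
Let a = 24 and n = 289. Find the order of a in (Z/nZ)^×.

272

ord(24) | φ(289) = φ(17^2) = 17·(17−1) = 272 = 2^4 · 17.
Divisors of 272: 1, 2, 4, 8, 16, 17, 34, 68, 136, 272.
Evaluate successive powers at the divisors of 272:
24^1 ≡ 24 (mod 289)
24^2 ≡ 287 (mod 289)
24^4 ≡ 4 (mod 289)
24^8 ≡ 16 (mod 289)
24^16 ≡ 256 (mod 289)
24^17 ≡ 75 (mod 289)
24^34 ≡ 134 (mod 289)
24^68 ≡ 38 (mod 289)
24^136 ≡ 288 (mod 289)
24^272 ≡ 1 (mod 289) ✓
Therefore the multiplicative order of 24 modulo 289 is 272.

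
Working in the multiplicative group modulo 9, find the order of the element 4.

Since 4 ∈ (Z/9Z)^×, its order divides φ(9) = φ(3^2) = 3·(3−1) = 6 = 2 · 3.
Divisors of 6: 1, 2, 3, 6.
Compute 4^d (mod 9) for the divisors d until we hit 1:
4^1 ≡ 4 (mod 9)
4^2 ≡ 7 (mod 9)
4^3 ≡ 1 (mod 9) ✓
The smallest such exponent is 3, so the order of 4 is 3.

3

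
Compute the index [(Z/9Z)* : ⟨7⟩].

Since 7 ∈ (Z/9Z)^×, its order divides φ(9) = φ(3^2) = 3·(3−1) = 6 = 2 · 3.
Divisors of 6: 1, 2, 3, 6.
Compute 7^d (mod 9) for the divisors d until we hit 1:
7^1 ≡ 7 (mod 9)
7^2 ≡ 4 (mod 9)
7^3 ≡ 1 (mod 9) ✓
So ord_9(7) = 3, hence |⟨7⟩| = 3.
[(Z/9Z)^× : ⟨7⟩] = 6/3 = 2.

2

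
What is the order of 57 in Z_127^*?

126

The order of 57 must divide φ(127) = 127 − 1 = 126 = 2 · 3^2 · 7.
Divisors of 126: 1, 2, 3, 6, 7, 9, 14, 18, 21, 42, 63, 126.
Compute 57^d (mod 127) for the divisors d until we hit 1:
57^1 ≡ 57 (mod 127)
57^2 ≡ 74 (mod 127)
57^3 ≡ 27 (mod 127)
57^6 ≡ 94 (mod 127)
57^7 ≡ 24 (mod 127)
57^9 ≡ 125 (mod 127)
57^14 ≡ 68 (mod 127)
57^18 ≡ 4 (mod 127)
57^21 ≡ 108 (mod 127)
57^42 ≡ 107 (mod 127)
57^63 ≡ 126 (mod 127)
57^126 ≡ 1 (mod 127) ✓
The smallest such exponent is 126, so the order of 57 is 126.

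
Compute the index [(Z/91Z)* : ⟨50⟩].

The order of 50 must divide φ(91) = φ(7·13) = (7−1)·(13−1) = 6·12 = 72 = 2^3 · 3^2.
Divisors of 72: 1, 2, 3, 4, 6, 8, 9, 12, 18, 24, 36, 72.
Evaluate successive powers at the divisors of 72:
50^1 ≡ 50 (mod 91)
50^2 ≡ 43 (mod 91)
50^3 ≡ 57 (mod 91)
50^4 ≡ 29 (mod 91)
50^6 ≡ 64 (mod 91)
50^8 ≡ 22 (mod 91)
50^9 ≡ 8 (mod 91)
50^12 ≡ 1 (mod 91) ✓
So ord_91(50) = 12, hence |⟨50⟩| = 12.
[(Z/91Z)^× : ⟨50⟩] = 72/12 = 6.

6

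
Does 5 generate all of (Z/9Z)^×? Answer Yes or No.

φ(9) = φ(3^2) = 3·(3−1) = 6 = 2 · 3.
It suffices to check that the order of 5 is not a proper divisor of 6: compute 5^(6/q) for q ∈ {2, 3}.
5^3 ≡ 8 (mod 9)  [q = 2: ≢ 1 ✓]
5^2 ≡ 7 (mod 9)  [q = 3: ≢ 1 ✓]
Every test exponent gives a nontrivial residue, hence 5 generates the full group.

Yes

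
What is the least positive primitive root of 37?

φ(37) = 37 − 1 = 36 = 2^2 · 3^2.
Test candidates g = 2, 3, … against the prime factors q ∈ {2, 3} of φ(37): g is a generator iff g^(36/q) ≢ 1 for every such q.
g = 2: 2^18 ≡ 36; 2^12 ≡ 26 — none is 1, so 2 is a primitive root.
The smallest primitive root modulo 37 is 2.

2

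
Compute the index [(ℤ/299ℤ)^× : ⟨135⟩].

6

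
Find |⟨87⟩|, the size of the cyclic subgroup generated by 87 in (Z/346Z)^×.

The order of 87 must divide φ(346) = φ(2)·φ(173) = 1·172 = 172 = 2^2 · 43.
Divisors of 172: 1, 2, 4, 43, 86, 172.
Check 87^d mod 346 for each divisor in increasing order:
87^1 ≡ 87 (mod 346)
87^2 ≡ 303 (mod 346)
87^4 ≡ 119 (mod 346)
87^43 ≡ 93 (mod 346)
87^86 ≡ 345 (mod 346)
87^172 ≡ 1 (mod 346) ✓
So ord_346(87) = 172.

172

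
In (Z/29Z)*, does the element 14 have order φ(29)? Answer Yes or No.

φ(29) = 29 − 1 = 28 = 2^2 · 7.
It suffices to check that the order of 14 is not a proper divisor of 28: compute 14^(28/q) for q ∈ {2, 7}.
14^14 ≡ 28 (mod 29)  [q = 2: ≢ 1 ✓]
14^4 ≡ 20 (mod 29)  [q = 7: ≢ 1 ✓]
None equal 1, so ord_29(14) = 28: 14 is a primitive root.

Yes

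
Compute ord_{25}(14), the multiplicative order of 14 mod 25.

10

The order of 14 must divide φ(25) = φ(5^2) = 5·(5−1) = 20 = 2^2 · 5.
Divisors of 20: 1, 2, 4, 5, 10, 20.
Compute 14^d (mod 25) for the divisors d until we hit 1:
14^1 ≡ 14 (mod 25)
14^2 ≡ 21 (mod 25)
14^4 ≡ 16 (mod 25)
14^5 ≡ 24 (mod 25)
14^10 ≡ 1 (mod 25) ✓
Therefore the multiplicative order of 14 modulo 25 is 10.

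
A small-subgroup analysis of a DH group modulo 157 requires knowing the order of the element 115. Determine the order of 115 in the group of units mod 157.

39

By Lagrange's theorem, ord_157(115) divides φ(157) = 157 − 1 = 156 = 2^2 · 3 · 13.
Divisors of 156: 1, 2, 3, 4, 6, 12, 13, 26, 39, 52, 78, 156.
Test each divisor d:
115^1 ≡ 115
115^2 ≡ 37
115^3 ≡ 16
115^4 ≡ 113
115^6 ≡ 99
115^12 ≡ 67
115^13 ≡ 12
115^26 ≡ 144
115^39 ≡ 1
So ord_157(115) = 39.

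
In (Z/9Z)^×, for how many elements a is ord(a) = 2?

φ(9) = φ(3^2) = 3·(3−1) = 6 = 2 · 3.
(Z/9Z)^× is cyclic (|G| = 6); a cyclic group of order m has exactly φ(d) elements of each order d | m, and none otherwise.
2 | 6, and φ(2) = 2 − 1 = 1.

1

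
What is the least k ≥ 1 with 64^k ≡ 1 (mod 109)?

6

By Lagrange's theorem, ord_109(64) divides φ(109) = 109 − 1 = 108 = 2^2 · 3^3.
Divisors of 108: 1, 2, 3, 4, 6, 9, 12, 18, 27, 36, 54, 108.
Check 64^d mod 109 for each divisor in increasing order:
64^1 ≡ 64 (mod 109)
64^2 ≡ 63 (mod 109)
64^3 ≡ 108 (mod 109)
64^4 ≡ 45 (mod 109)
64^6 ≡ 1 (mod 109) ✓
Hence ord(64) = 6.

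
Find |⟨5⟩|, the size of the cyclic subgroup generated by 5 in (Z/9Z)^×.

By Lagrange's theorem, ord_9(5) divides φ(9) = φ(3^2) = 3·(3−1) = 6 = 2 · 3.
Divisors of 6: 1, 2, 3, 6.
Evaluate successive powers at the divisors of 6:
5^1 ≡ 5
5^2 ≡ 7
5^3 ≡ 8
5^6 ≡ 1
Hence ord(5) = 6.

6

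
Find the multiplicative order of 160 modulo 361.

ord(160) | φ(361) = φ(19^2) = 19·(19−1) = 342 = 2 · 3^2 · 19.
Divisors of 342: 1, 2, 3, 6, 9, 18, 19, 38, 57, 114, 171, 342.
Test each divisor d:
160^1 ≡ 160 (mod 361)
160^2 ≡ 330 (mod 361)
160^3 ≡ 94 (mod 361)
160^6 ≡ 172 (mod 361)
160^9 ≡ 284 (mod 361)
160^18 ≡ 153 (mod 361)
160^19 ≡ 293 (mod 361)
160^38 ≡ 292 (mod 361)
160^57 ≡ 360 (mod 361)
160^114 ≡ 1 (mod 361) ✓
Therefore the multiplicative order of 160 modulo 361 is 114.

114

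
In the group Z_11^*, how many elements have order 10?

φ(11) = 11 − 1 = 10 = 2 · 5.
Since (Z/11Z)^× is cyclic of order 10, the number of elements of order d is φ(d) when d | 10 and 0 otherwise.
10 = 2 · 5 divides 10, and φ(10) = 4.

4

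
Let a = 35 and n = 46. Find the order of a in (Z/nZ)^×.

11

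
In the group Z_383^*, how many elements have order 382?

φ(383) = 383 − 1 = 382 = 2 · 191.
In a cyclic group of order 382, there are φ(d) elements of order d for each divisor d of 382, and zero for non-divisors.
382 = 2 · 191 divides 382, and φ(382) = 190.

190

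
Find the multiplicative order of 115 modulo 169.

156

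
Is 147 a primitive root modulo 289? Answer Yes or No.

φ(289) = φ(17^2) = 17·(17−1) = 272 = 2^4 · 17.
An element g generates (Z/289Z)^× iff g^(272/q) ≢ 1 (mod 289) for each prime q ∈ {2, 17}.
147^136 ≡ 288 (mod 289)  [q = 2: ≢ 1 ✓]
147^16 ≡ 273 (mod 289)  [q = 17: ≢ 1 ✓]
All checks pass, so 147 has order 272 and is a primitive root modulo 289.

Yes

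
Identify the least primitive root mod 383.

φ(383) = 383 − 1 = 382 = 2 · 191.
Test candidates g = 2, 3, … against the prime factors q ∈ {2, 191} of φ(383): g is a generator iff g^(382/q) ≢ 1 for every such q.
g = 2: 2^191 ≡ 1 — hits 1, so not a primitive root.
g = 3: 3^191 ≡ 1 — hits 1, so not a primitive root.
g = 4: 4^191 ≡ 1 — hits 1, so not a primitive root.
g = 5: 5^191 ≡ 382; 5^2 ≡ 25 — none is 1, so 5 is a primitive root.
So 5 is the smallest generator of (Z/383Z)^×.

5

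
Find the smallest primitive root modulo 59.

2

φ(59) = 59 − 1 = 58 = 2 · 29.
Test candidates g = 2, 3, … against the prime factors q ∈ {2, 29} of φ(59): g is a generator iff g^(58/q) ≢ 1 for every such q.
g = 2: 2^29 ≡ 58; 2^2 ≡ 4 — none is 1, so 2 is a primitive root.
So 2 is the smallest generator of (Z/59Z)^×.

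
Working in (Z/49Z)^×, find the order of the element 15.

ord(15) | φ(49) = φ(7^2) = 7·(7−1) = 42 = 2 · 3 · 7.
Divisors of 42: 1, 2, 3, 6, 7, 14, 21, 42.
Evaluate successive powers at the divisors of 42:
15^1 ≡ 15 (mod 49)
15^2 ≡ 29 (mod 49)
15^3 ≡ 43 (mod 49)
15^6 ≡ 36 (mod 49)
15^7 ≡ 1 (mod 49) ✓
The smallest such exponent is 7, so the order of 15 is 7.

7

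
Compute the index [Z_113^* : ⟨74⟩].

The order of 74 must divide φ(113) = 113 − 1 = 112 = 2^4 · 7.
Divisors of 112: 1, 2, 4, 7, 8, 14, 16, 28, 56, 112.
Check 74^d mod 113 for each divisor in increasing order:
74^1 ≡ 74 (mod 113)
74^2 ≡ 52 (mod 113)
74^4 ≡ 105 (mod 113)
74^7 ≡ 65 (mod 113)
74^8 ≡ 64 (mod 113)
74^14 ≡ 44 (mod 113)
74^16 ≡ 28 (mod 113)
74^28 ≡ 15 (mod 113)
74^56 ≡ 112 (mod 113)
74^112 ≡ 1 (mod 113) ✓
So ord_113(74) = 112, hence |⟨74⟩| = 112.
[(Z/113Z)^× : ⟨74⟩] = 112/112 = 1.

1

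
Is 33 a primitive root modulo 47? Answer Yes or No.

φ(47) = 47 − 1 = 46 = 2 · 23.
Test 33^(46/q) mod 47 for each prime factor q of 46:
33^23 ≡ 46 (mod 47)  [q = 2: ≢ 1 ✓]
33^2 ≡ 8 (mod 47)  [q = 23: ≢ 1 ✓]
All checks pass, so 33 has order 46 and is a primitive root modulo 47.

Yes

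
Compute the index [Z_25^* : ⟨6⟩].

The order of 6 must divide φ(25) = φ(5^2) = 5·(5−1) = 20 = 2^2 · 5.
Divisors of 20: 1, 2, 4, 5, 10, 20.
Test each divisor d:
6^1 ≡ 6 (mod 25)
6^2 ≡ 11 (mod 25)
6^4 ≡ 21 (mod 25)
6^5 ≡ 1 (mod 25) ✓
So ord_25(6) = 5, hence |⟨6⟩| = 5.
[(Z/25Z)^× : ⟨6⟩] = 20/5 = 4.

4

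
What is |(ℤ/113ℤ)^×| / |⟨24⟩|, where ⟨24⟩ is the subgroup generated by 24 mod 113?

By Lagrange's theorem, ord_113(24) divides φ(113) = 113 − 1 = 112 = 2^4 · 7.
Divisors of 112: 1, 2, 4, 7, 8, 14, 16, 28, 56, 112.
Evaluate successive powers at the divisors of 112:
24^1 ≡ 24
24^2 ≡ 11
24^4 ≡ 8
24^7 ≡ 78
24^8 ≡ 64
24^14 ≡ 95
24^16 ≡ 28
24^28 ≡ 98
24^56 ≡ 112
24^112 ≡ 1
The order of 24 is 112, so the subgroup it generates has 112 elements.
Index = |(Z/113Z)^×| / |⟨24⟩| = 112 / 112 = 1.

1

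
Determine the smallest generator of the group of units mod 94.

5

φ(94) = φ(2)·φ(47) = 1·46 = 46 = 2 · 23.
g is a primitive root iff g^(46/q) ≢ 1 (mod 94) for each prime q ∈ {2, 23}.
g = 2: gcd(2, 94) = 2 > 1, not a unit — skip.
g = 3: 3^23 ≡ 1 — hits 1, so not a primitive root.
g = 4: gcd(4, 94) = 2 > 1, not a unit — skip.
g = 5: 5^23 ≡ 93; 5^2 ≡ 25 — none is 1, so 5 is a primitive root.
So 5 is the smallest generator of (Z/94Z)^×.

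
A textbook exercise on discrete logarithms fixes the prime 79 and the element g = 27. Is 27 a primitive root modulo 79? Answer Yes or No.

φ(79) = 79 − 1 = 78 = 2 · 3 · 13.
Test 27^(78/q) mod 79 for each prime factor q of 78:
27^39 ≡ 78 (mod 79)  [q = 2: ≢ 1 ✓]
27^26 ≡ 1 (mod 79)  [q = 3: ≡ 1 ✗]
27^6 ≡ 65 (mod 79)  [q = 13: ≢ 1 ✓]
27^26 ≡ 1 shows ord(27) | 26, strictly less than φ(79); not a primitive root.

No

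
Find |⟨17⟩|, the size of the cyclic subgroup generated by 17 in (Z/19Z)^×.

9

Since 17 ∈ (Z/19Z)^×, its order divides φ(19) = 19 − 1 = 18 = 2 · 3^2.
Divisors of 18: 1, 2, 3, 6, 9, 18.
Test each divisor d:
17^1 ≡ 17 (mod 19)
17^2 ≡ 4 (mod 19)
17^3 ≡ 11 (mod 19)
17^6 ≡ 7 (mod 19)
17^9 ≡ 1 (mod 19) ✓
Hence ord(17) = 9.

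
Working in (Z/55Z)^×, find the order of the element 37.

Since 37 ∈ (Z/55Z)^×, its order divides φ(55) = φ(5·11) = (5−1)·(11−1) = 4·10 = 40 = 2^3 · 5.
Divisors of 40: 1, 2, 4, 5, 8, 10, 20, 40.
Test each divisor d:
37^1 ≡ 37 (mod 55)
37^2 ≡ 49 (mod 55)
37^4 ≡ 36 (mod 55)
37^5 ≡ 12 (mod 55)
37^8 ≡ 31 (mod 55)
37^10 ≡ 34 (mod 55)
37^20 ≡ 1 (mod 55) ✓
So ord_55(37) = 20.

20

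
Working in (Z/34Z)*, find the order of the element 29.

ord(29) | φ(34) = φ(2)·φ(17) = 1·16 = 16 = 2^4.
Divisors of 16: 1, 2, 4, 8, 16.
Check 29^d mod 34 for each divisor in increasing order:
29^1 ≡ 29 (mod 34)
29^2 ≡ 25 (mod 34)
29^4 ≡ 13 (mod 34)
29^8 ≡ 33 (mod 34)
29^16 ≡ 1 (mod 34) ✓
So ord_34(29) = 16.

16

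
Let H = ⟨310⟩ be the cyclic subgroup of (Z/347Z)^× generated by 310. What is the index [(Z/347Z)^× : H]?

2

By Lagrange's theorem, ord_347(310) divides φ(347) = 347 − 1 = 346 = 2 · 173.
Divisors of 346: 1, 2, 173, 346.
Test each divisor d:
310^1 ≡ 310 (mod 347)
310^2 ≡ 328 (mod 347)
310^173 ≡ 1 (mod 347) ✓
The order of 310 is 173, so the subgroup it generates has 173 elements.
The index is φ(347) / ord(310) = 346 / 173 = 2.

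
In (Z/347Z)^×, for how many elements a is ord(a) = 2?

1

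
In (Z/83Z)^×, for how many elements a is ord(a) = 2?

1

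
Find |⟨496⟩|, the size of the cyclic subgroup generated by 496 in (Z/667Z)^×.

The order of 496 must divide φ(667) = φ(23·29) = (23−1)·(29−1) = 22·28 = 616 = 2^3 · 7 · 11.
Divisors of 616: 1, 2, 4, 7, 8, 11, 14, 22, 28, 44, 56, 77, 88, 154, 308, 616.
Evaluate successive powers at the divisors of 616:
496^1 ≡ 496 (mod 667)
496^2 ≡ 560 (mod 667)
496^4 ≡ 110 (mod 667)
496^7 ≡ 331 (mod 667)
496^8 ≡ 94 (mod 667)
496^11 ≡ 392 (mod 667)
496^14 ≡ 173 (mod 667)
496^22 ≡ 254 (mod 667)
496^28 ≡ 581 (mod 667)
496^44 ≡ 484 (mod 667)
496^56 ≡ 59 (mod 667)
496^77 ≡ 162 (mod 667)
496^88 ≡ 139 (mod 667)
496^154 ≡ 231 (mod 667)
496^308 ≡ 1 (mod 667) ✓
The smallest such exponent is 308, so the order of 496 is 308.

308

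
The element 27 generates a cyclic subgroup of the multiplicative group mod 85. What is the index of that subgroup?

The order of 27 must divide φ(85) = φ(5·17) = (5−1)·(17−1) = 4·16 = 64 = 2^6.
Divisors of 64: 1, 2, 4, 8, 16, 32, 64.
Compute 27^d (mod 85) for the divisors d until we hit 1:
27^1 ≡ 27
27^2 ≡ 49
27^4 ≡ 21
27^8 ≡ 16
27^16 ≡ 1
Thus |⟨27⟩| = ord(27) = 16.
The index is φ(85) / ord(27) = 64 / 16 = 4.

4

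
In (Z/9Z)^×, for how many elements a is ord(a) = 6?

2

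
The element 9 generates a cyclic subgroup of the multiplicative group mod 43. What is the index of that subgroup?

2

By Lagrange's theorem, ord_43(9) divides φ(43) = 43 − 1 = 42 = 2 · 3 · 7.
Divisors of 42: 1, 2, 3, 6, 7, 14, 21, 42.
Evaluate successive powers at the divisors of 42:
9^1 ≡ 9 (mod 43)
9^2 ≡ 38 (mod 43)
9^3 ≡ 41 (mod 43)
9^6 ≡ 4 (mod 43)
9^7 ≡ 36 (mod 43)
9^14 ≡ 6 (mod 43)
9^21 ≡ 1 (mod 43) ✓
Thus |⟨9⟩| = ord(9) = 21.
[(Z/43Z)^× : ⟨9⟩] = 42/21 = 2.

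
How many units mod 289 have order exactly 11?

φ(289) = φ(17^2) = 17·(17−1) = 272 = 2^4 · 17.
In a cyclic group of order 272, there are φ(d) elements of order d for each divisor d of 272, and zero for non-divisors.
11 does not divide 272, so no element of (Z/289Z)^× has order 11.

0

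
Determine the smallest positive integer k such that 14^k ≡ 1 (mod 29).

Since 14 ∈ (Z/29Z)^×, its order divides φ(29) = 29 − 1 = 28 = 2^2 · 7.
Divisors of 28: 1, 2, 4, 7, 14, 28.
Compute 14^d (mod 29) for the divisors d until we hit 1:
14^1 ≡ 14 (mod 29)
14^2 ≡ 22 (mod 29)
14^4 ≡ 20 (mod 29)
14^7 ≡ 12 (mod 29)
14^14 ≡ 28 (mod 29)
14^28 ≡ 1 (mod 29) ✓
So ord_29(14) = 28.

28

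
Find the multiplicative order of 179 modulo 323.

Since 179 ∈ (Z/323Z)^×, its order divides φ(323) = φ(17·19) = (17−1)·(19−1) = 16·18 = 288 = 2^5 · 3^2.
Divisors of 288: 1, 2, 3, 4, 6, 8, 9, 12, 16, 18, 24, 32, 36, 48, 72, 96, 144, 288.
Test each divisor d:
179^1 ≡ 179
179^2 ≡ 64
179^3 ≡ 151
179^4 ≡ 220
179^6 ≡ 191
179^8 ≡ 273
179^9 ≡ 94
179^12 ≡ 305
179^16 ≡ 239
179^18 ≡ 115
179^24 ≡ 1
Therefore the multiplicative order of 179 modulo 323 is 24.

24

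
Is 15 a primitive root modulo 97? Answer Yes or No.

φ(97) = 97 − 1 = 96 = 2^5 · 3.
An element g generates (Z/97Z)^× iff g^(96/q) ≢ 1 (mod 97) for each prime q ∈ {2, 3}.
15^48 ≡ 96 (mod 97)  [q = 2: ≢ 1 ✓]
15^32 ≡ 61 (mod 97)  [q = 3: ≢ 1 ✓]
Every test exponent gives a nontrivial residue, hence 15 generates the full group.

Yes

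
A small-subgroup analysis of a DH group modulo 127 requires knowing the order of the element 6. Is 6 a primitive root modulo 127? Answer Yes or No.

Yes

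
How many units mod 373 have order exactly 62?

30

φ(373) = 373 − 1 = 372 = 2^2 · 3 · 31.
Since (Z/373Z)^× is cyclic of order 372, the number of elements of order d is φ(d) when d | 372 and 0 otherwise.
62 = 2 · 31 divides 372, and φ(62) = 30.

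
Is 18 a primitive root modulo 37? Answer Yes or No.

φ(37) = 37 − 1 = 36 = 2^2 · 3^2.
18 is a primitive root mod 37 iff 18^(φ(37)/q) ≢ 1 for every prime q | φ(37), i.e. q ∈ {2, 3}.
18^18 ≡ 36 (mod 37)  [q = 2: ≢ 1 ✓]
18^12 ≡ 10 (mod 37)  [q = 3: ≢ 1 ✓]
All checks pass, so 18 has order 36 and is a primitive root modulo 37.

Yes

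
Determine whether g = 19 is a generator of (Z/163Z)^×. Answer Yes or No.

Yes

φ(163) = 163 − 1 = 162 = 2 · 3^4.
An element g generates (Z/163Z)^× iff g^(162/q) ≢ 1 (mod 163) for each prime q ∈ {2, 3}.
19^81 ≡ 162 (mod 163)  [q = 2: ≢ 1 ✓]
19^54 ≡ 58 (mod 163)  [q = 3: ≢ 1 ✓]
Every test exponent gives a nontrivial residue, hence 19 generates the full group.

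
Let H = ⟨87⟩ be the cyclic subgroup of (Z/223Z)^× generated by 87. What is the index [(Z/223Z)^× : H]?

3

Since 87 ∈ (Z/223Z)^×, its order divides φ(223) = 223 − 1 = 222 = 2 · 3 · 37.
Divisors of 222: 1, 2, 3, 6, 37, 74, 111, 222.
Test each divisor d:
87^1 ≡ 87
87^2 ≡ 210
87^3 ≡ 207
87^6 ≡ 33
87^37 ≡ 222
87^74 ≡ 1
The order of 87 is 74, so the subgroup it generates has 74 elements.
The index is φ(223) / ord(87) = 222 / 74 = 3.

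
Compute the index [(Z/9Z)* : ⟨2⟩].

Since 2 ∈ (Z/9Z)^×, its order divides φ(9) = φ(3^2) = 3·(3−1) = 6 = 2 · 3.
Divisors of 6: 1, 2, 3, 6.
Evaluate successive powers at the divisors of 6:
2^1 ≡ 2 (mod 9)
2^2 ≡ 4 (mod 9)
2^3 ≡ 8 (mod 9)
2^6 ≡ 1 (mod 9) ✓
So ord_9(2) = 6, hence |⟨2⟩| = 6.
[(Z/9Z)^× : ⟨2⟩] = 6/6 = 1.

1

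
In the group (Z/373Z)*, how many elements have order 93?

φ(373) = 373 − 1 = 372 = 2^2 · 3 · 31.
Since (Z/373Z)^× is cyclic of order 372, the number of elements of order d is φ(d) when d | 372 and 0 otherwise.
93 = 3 · 31 divides 372, and φ(93) = 60.

60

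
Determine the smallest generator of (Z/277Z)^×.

φ(277) = 277 − 1 = 276 = 2^2 · 3 · 23.
Test candidates g = 2, 3, … against the prime factors q ∈ {2, 3, 23} of φ(277): g is a generator iff g^(276/q) ≢ 1 for every such q.
g = 2: 2^138 ≡ 276; 2^92 ≡ 1 — hits 1, so not a primitive root.
g = 3: 3^138 ≡ 1 — hits 1, so not a primitive root.
g = 4: 4^138 ≡ 1 — hits 1, so not a primitive root.
g = 5: 5^138 ≡ 276; 5^92 ≡ 116; 5^12 ≡ 27 — none is 1, so 5 is a primitive root.
So 5 is the smallest generator of (Z/277Z)^×.

5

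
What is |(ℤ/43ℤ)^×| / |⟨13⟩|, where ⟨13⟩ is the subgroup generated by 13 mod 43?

2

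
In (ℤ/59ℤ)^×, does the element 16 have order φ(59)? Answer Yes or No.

φ(59) = 59 − 1 = 58 = 2 · 29.
Test 16^(58/q) mod 59 for each prime factor q of 58:
16^29 ≡ 1 (mod 59)  [q = 2: ≡ 1 ✗]
16^2 ≡ 20 (mod 59)  [q = 29: ≢ 1 ✓]
Since 16^29 ≡ 1, the order of 16 divides 29 < 58, so 16 is not a primitive root.

No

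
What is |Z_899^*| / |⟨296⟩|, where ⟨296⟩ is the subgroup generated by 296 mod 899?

By Lagrange's theorem, ord_899(296) divides φ(899) = φ(29·31) = (29−1)·(31−1) = 28·30 = 840 = 2^3 · 3 · 5 · 7.
Divisors of 840: 1, 2, 3, 4, 5, 6, 7, 8, 10, 12, 14, 15, 20, 21, 24, 28, 30, 35, 40, 42, 56, 60, 70, 84, 105, 120, 140, 168, 210, 280, 420, 840.
Evaluate successive powers at the divisors of 840:
296^1 ≡ 296 (mod 899)
296^2 ≡ 413 (mod 899)
296^3 ≡ 883 (mod 899)
296^4 ≡ 658 (mod 899)
296^5 ≡ 584 (mod 899)
296^6 ≡ 256 (mod 899)
296^7 ≡ 260 (mod 899)
296^8 ≡ 545 (mod 899)
296^10 ≡ 335 (mod 899)
296^12 ≡ 808 (mod 899)
296^14 ≡ 175 (mod 899)
296^15 ≡ 557 (mod 899)
296^20 ≡ 749 (mod 899)
296^21 ≡ 550 (mod 899)
296^24 ≡ 190 (mod 899)
296^28 ≡ 59 (mod 899)
296^30 ≡ 94 (mod 899)
296^35 ≡ 57 (mod 899)
296^40 ≡ 25 (mod 899)
296^42 ≡ 436 (mod 899)
296^56 ≡ 784 (mod 899)
296^60 ≡ 745 (mod 899)
296^70 ≡ 552 (mod 899)
296^84 ≡ 407 (mod 899)
296^105 ≡ 898 (mod 899)
296^120 ≡ 342 (mod 899)
296^140 ≡ 842 (mod 899)
296^168 ≡ 233 (mod 899)
296^210 ≡ 1 (mod 899) ✓
Thus |⟨296⟩| = ord(296) = 210.
Index = |(Z/899Z)^×| / |⟨296⟩| = 840 / 210 = 4.

4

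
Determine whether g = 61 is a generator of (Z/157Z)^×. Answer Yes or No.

φ(157) = 157 − 1 = 156 = 2^2 · 3 · 13.
It suffices to check that the order of 61 is not a proper divisor of 156: compute 61^(156/q) for q ∈ {2, 3, 13}.
61^78 ≡ 156 (mod 157)  [q = 2: ≢ 1 ✓]
61^52 ≡ 12 (mod 157)  [q = 3: ≢ 1 ✓]
61^12 ≡ 75 (mod 157)  [q = 13: ≢ 1 ✓]
Every test exponent gives a nontrivial residue, hence 61 generates the full group.

Yes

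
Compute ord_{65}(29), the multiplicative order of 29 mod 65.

ord(29) | φ(65) = φ(5·13) = (5−1)·(13−1) = 4·12 = 48 = 2^4 · 3.
Divisors of 48: 1, 2, 3, 4, 6, 8, 12, 16, 24, 48.
Evaluate successive powers at the divisors of 48:
29^1 ≡ 29 (mod 65)
29^2 ≡ 61 (mod 65)
29^3 ≡ 14 (mod 65)
29^4 ≡ 16 (mod 65)
29^6 ≡ 1 (mod 65) ✓
Therefore the multiplicative order of 29 modulo 65 is 6.

6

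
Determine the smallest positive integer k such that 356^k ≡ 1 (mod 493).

28

The order of 356 must divide φ(493) = φ(17·29) = (17−1)·(29−1) = 16·28 = 448 = 2^6 · 7.
Divisors of 448: 1, 2, 4, 7, 8, 14, 16, 28, 32, 56, 64, 112, 224, 448.
Evaluate successive powers at the divisors of 448:
356^1 ≡ 356 (mod 493)
356^2 ≡ 35 (mod 493)
356^4 ≡ 239 (mod 493)
356^7 ≡ 220 (mod 493)
356^8 ≡ 426 (mod 493)
356^14 ≡ 86 (mod 493)
356^16 ≡ 52 (mod 493)
356^28 ≡ 1 (mod 493) ✓
The smallest such exponent is 28, so the order of 356 is 28.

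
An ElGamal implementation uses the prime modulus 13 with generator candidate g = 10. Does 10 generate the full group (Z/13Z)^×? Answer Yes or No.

φ(13) = 13 − 1 = 12 = 2^2 · 3.
An element g generates (Z/13Z)^× iff g^(12/q) ≢ 1 (mod 13) for each prime q ∈ {2, 3}.
10^6 ≡ 1 (mod 13)  [q = 2: ≡ 1 ✗]
10^4 ≡ 3 (mod 13)  [q = 3: ≢ 1 ✓]
The check at q = 2 fails, so 10 generates a proper subgroup.

No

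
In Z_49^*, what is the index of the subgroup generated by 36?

6

The order of 36 must divide φ(49) = φ(7^2) = 7·(7−1) = 42 = 2 · 3 · 7.
Divisors of 42: 1, 2, 3, 6, 7, 14, 21, 42.
Compute 36^d (mod 49) for the divisors d until we hit 1:
36^1 ≡ 36 (mod 49)
36^2 ≡ 22 (mod 49)
36^3 ≡ 8 (mod 49)
36^6 ≡ 15 (mod 49)
36^7 ≡ 1 (mod 49) ✓
So ord_49(36) = 7, hence |⟨36⟩| = 7.
[(Z/49Z)^× : ⟨36⟩] = 42/7 = 6.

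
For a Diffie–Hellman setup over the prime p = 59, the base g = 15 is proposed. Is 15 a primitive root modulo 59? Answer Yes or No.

φ(59) = 59 − 1 = 58 = 2 · 29.
Test 15^(58/q) mod 59 for each prime factor q of 58:
15^29 ≡ 1 (mod 59)  [q = 2: ≡ 1 ✗]
15^2 ≡ 48 (mod 59)  [q = 29: ≢ 1 ✓]
The check at q = 2 fails, so 15 generates a proper subgroup.

No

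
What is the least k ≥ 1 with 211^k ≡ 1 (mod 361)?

Since 211 ∈ (Z/361Z)^×, its order divides φ(361) = φ(19^2) = 19·(19−1) = 342 = 2 · 3^2 · 19.
Divisors of 342: 1, 2, 3, 6, 9, 18, 19, 38, 57, 114, 171, 342.
Test each divisor d:
211^1 ≡ 211
211^2 ≡ 118
211^3 ≡ 350
211^6 ≡ 121
211^9 ≡ 113
211^18 ≡ 134
211^19 ≡ 116
211^38 ≡ 99
211^57 ≡ 293
211^114 ≡ 292
211^171 ≡ 360
211^342 ≡ 1
The smallest such exponent is 342, so the order of 211 is 342.

342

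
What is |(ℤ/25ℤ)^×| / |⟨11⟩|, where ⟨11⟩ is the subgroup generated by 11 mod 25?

The order of 11 must divide φ(25) = φ(5^2) = 5·(5−1) = 20 = 2^2 · 5.
Divisors of 20: 1, 2, 4, 5, 10, 20.
Compute 11^d (mod 25) for the divisors d until we hit 1:
11^1 ≡ 11 (mod 25)
11^2 ≡ 21 (mod 25)
11^4 ≡ 16 (mod 25)
11^5 ≡ 1 (mod 25) ✓
The order of 11 is 5, so the subgroup it generates has 5 elements.
Index = |(Z/25Z)^×| / |⟨11⟩| = 20 / 5 = 4.

4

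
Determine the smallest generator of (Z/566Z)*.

φ(566) = φ(2)·φ(283) = 1·282 = 282 = 2 · 3 · 47.
Test candidates g = 2, 3, … against the prime factors q ∈ {2, 3, 47} of φ(566): g is a generator iff g^(282/q) ≢ 1 for every such q.
g = 2: gcd(2, 566) = 2 > 1, not a unit — skip.
g = 3: 3^141 ≡ 565; 3^94 ≡ 521; 3^6 ≡ 163 — none is 1, so 3 is a primitive root.
So 3 is the smallest generator of (Z/566Z)^×.

3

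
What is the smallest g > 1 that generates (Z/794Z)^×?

5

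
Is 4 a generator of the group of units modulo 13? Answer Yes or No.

No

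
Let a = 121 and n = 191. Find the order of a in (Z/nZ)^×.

ord(121) | φ(191) = 191 − 1 = 190 = 2 · 5 · 19.
Divisors of 190: 1, 2, 5, 10, 19, 38, 95, 190.
Test each divisor d:
121^1 ≡ 121 (mod 191)
121^2 ≡ 125 (mod 191)
121^5 ≡ 107 (mod 191)
121^10 ≡ 180 (mod 191)
121^19 ≡ 1 (mod 191) ✓
The smallest such exponent is 19, so the order of 121 is 19.

19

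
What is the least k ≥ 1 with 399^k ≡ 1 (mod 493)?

56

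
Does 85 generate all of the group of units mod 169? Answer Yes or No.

φ(169) = φ(13^2) = 13·(13−1) = 156 = 2^2 · 3 · 13.
It suffices to check that the order of 85 is not a proper divisor of 156: compute 85^(156/q) for q ∈ {2, 3, 13}.
85^78 ≡ 168 (mod 169)  [q = 2: ≢ 1 ✓]
85^52 ≡ 22 (mod 169)  [q = 3: ≢ 1 ✓]
85^12 ≡ 131 (mod 169)  [q = 13: ≢ 1 ✓]
All checks pass, so 85 has order 156 and is a primitive root modulo 169.

Yes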